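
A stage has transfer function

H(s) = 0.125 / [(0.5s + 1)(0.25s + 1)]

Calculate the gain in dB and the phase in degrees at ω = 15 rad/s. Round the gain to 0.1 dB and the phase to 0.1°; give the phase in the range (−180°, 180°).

-47.4 dB, -157.5°

At ω = 15 rad/s:
pole (1 + j15·0.5) = 1 + j7.5 → |·| ≈ 7.5664, ∠ ≈ 82.41°
pole (1 + j15·0.25) = 1 + j3.75 → |·| ≈ 3.881, ∠ ≈ 75.07°
|H| = 0.125 · 1 / (7.5664 · 3.881) ≈ 0.0042567
Gain = 20 log₁₀(0.0042567) ≈ -47.42 dB
∠H = (0°) − (82.41° + 75.07°) = -157.48°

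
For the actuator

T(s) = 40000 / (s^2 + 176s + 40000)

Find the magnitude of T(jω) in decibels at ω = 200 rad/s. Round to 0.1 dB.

1.1 dB

At s = jω = j200:
quadratic: (j200)² + 176·j200 + 40000 = 0 + j35200 → |·| ≈ 35200, ∠ ≈ 90.00°
|T| = 40000 / 35200 ≈ 1.1364
Gain = 20 log₁₀(1.1364) ≈ 1.11 dB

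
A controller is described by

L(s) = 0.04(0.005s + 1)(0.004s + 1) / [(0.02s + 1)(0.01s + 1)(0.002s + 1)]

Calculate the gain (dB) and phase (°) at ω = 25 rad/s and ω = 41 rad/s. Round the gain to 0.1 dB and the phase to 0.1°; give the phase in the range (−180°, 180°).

At ω = 25 rad/s:
zero (1 + j25·0.005) = 1 + j0.125 → |·| ≈ 1.0078, ∠ ≈ 7.13°
zero (1 + j25·0.004) = 1 + j0.1 → |·| ≈ 1.005, ∠ ≈ 5.71°
pole (1 + j25·0.02) = 1 + j0.5 → |·| ≈ 1.118, ∠ ≈ 26.57°
pole (1 + j25·0.01) = 1 + j0.25 → |·| ≈ 1.0308, ∠ ≈ 14.04°
pole (1 + j25·0.002) = 1 + j0.05 → |·| ≈ 1.0012, ∠ ≈ 2.86°
|L| = 0.04 · 1.0078 · 1.005 / (1.118 · 1.0308 · 1.0012) ≈ 0.035113
Gain = 20 log₁₀(0.035113) ≈ -29.09 dB
∠L = (7.13° + 5.71°) − (26.57° + 14.04° + 2.86°) = -30.63°

At ω = 41 rad/s:
zero (1 + j41·0.005) = 1 + j0.205 → |·| ≈ 1.0208, ∠ ≈ 11.59°
zero (1 + j41·0.004) = 1 + j0.164 → |·| ≈ 1.0134, ∠ ≈ 9.31°
pole (1 + j41·0.02) = 1 + j0.82 → |·| ≈ 1.2932, ∠ ≈ 39.35°
pole (1 + j41·0.01) = 1 + j0.41 → |·| ≈ 1.0808, ∠ ≈ 22.29°
pole (1 + j41·0.002) = 1 + j0.082 → |·| ≈ 1.0034, ∠ ≈ 4.69°
|L| = 0.04 · 1.0208 · 1.0134 / (1.2932 · 1.0808 · 1.0034) ≈ 0.029505
Gain = 20 log₁₀(0.029505) ≈ -30.60 dB
∠L = (11.59° + 9.31°) − (39.35° + 22.29° + 4.69°) = -45.43°

ω = 25: -29.1 dB, -30.6°; ω = 41: -30.6 dB, -45.4°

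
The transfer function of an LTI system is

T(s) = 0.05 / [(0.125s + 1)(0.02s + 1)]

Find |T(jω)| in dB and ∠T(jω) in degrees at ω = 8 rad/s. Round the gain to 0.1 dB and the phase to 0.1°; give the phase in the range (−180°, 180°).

-29.1 dB, -54.1°

At ω = 8 rad/s:
pole (1 + j8·0.125) = 1 + j1 → |·| ≈ 1.4142, ∠ ≈ 45.00°
pole (1 + j8·0.02) = 1 + j0.16 → |·| ≈ 1.0127, ∠ ≈ 9.09°
|T| = 0.05 · 1 / (1.4142 · 1.0127) ≈ 0.034912
Gain = 20 log₁₀(0.034912) ≈ -29.14 dB
∠T = (0°) − (45.00° + 9.09°) = -54.09°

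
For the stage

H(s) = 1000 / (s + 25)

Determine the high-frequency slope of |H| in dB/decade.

Each pole contributes −20 dB/decade at high frequency; each zero contributes +20 dB/decade.
Net: 0 zero(s) − 1 pole(s) → -20 dB/decade.

-20 dB/decade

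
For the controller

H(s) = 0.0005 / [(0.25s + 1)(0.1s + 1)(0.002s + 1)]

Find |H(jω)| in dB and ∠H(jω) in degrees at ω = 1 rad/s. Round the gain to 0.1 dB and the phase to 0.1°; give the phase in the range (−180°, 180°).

-66.3 dB, -19.9°

At ω = 1 rad/s:
pole (1 + j1·0.25) = 1 + j0.25 → |·| ≈ 1.0308, ∠ ≈ 14.04°
pole (1 + j1·0.1) = 1 + j0.1 → |·| ≈ 1.005, ∠ ≈ 5.71°
pole (1 + j1·0.002) = 1 + j0.002 → |·| ≈ 1, ∠ ≈ 0.11°
|H| = 0.0005 · 1 / (1.0308 · 1.005 · 1) ≈ 0.00048265
Gain = 20 log₁₀(0.00048265) ≈ -66.33 dB
∠H = (0°) − (14.04° + 5.71° + 0.11°) = -19.86°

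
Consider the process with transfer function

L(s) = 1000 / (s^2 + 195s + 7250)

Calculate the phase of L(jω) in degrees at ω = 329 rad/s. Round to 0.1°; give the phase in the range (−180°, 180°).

Substitute s = j329:
Numerator: 1000 = 1000 + j0
Denominator: (j329)^2 + 195(j329) + 7250 = -100991 + j64155
|N| = √(1000² + 0²) ≈ 1000, ∠N ≈ 0.00°
|D| = √(100991² + 64155²) ≈ 1.1965e+05, ∠D ≈ 147.57°
∠L = 0.00° − 147.57° = -147.57°

-147.6°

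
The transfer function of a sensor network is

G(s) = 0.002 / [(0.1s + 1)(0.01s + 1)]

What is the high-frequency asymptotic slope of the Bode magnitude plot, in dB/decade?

-40 dB/decade

Each pole contributes −20 dB/decade at high frequency; each zero contributes +20 dB/decade.
Net: 0 zero(s) − 2 pole(s) → -40 dB/decade.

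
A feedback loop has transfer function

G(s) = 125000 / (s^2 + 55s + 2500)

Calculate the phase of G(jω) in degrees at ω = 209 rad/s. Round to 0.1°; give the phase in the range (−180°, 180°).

At s = jω = j209:
quadratic: (j209)² + 55·j209 + 2500 = -41181 + j11495 → |·| ≈ 42755, ∠ ≈ 164.40°
∠G = 0.00° − 164.40° = -164.40°

-164.4°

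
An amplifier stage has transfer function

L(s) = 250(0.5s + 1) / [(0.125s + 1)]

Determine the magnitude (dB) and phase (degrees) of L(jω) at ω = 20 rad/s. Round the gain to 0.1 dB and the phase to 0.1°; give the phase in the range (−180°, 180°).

At ω = 20 rad/s:
zero (1 + j20·0.5) = 1 + j10 → |·| ≈ 10.05, ∠ ≈ 84.29°
pole (1 + j20·0.125) = 1 + j2.5 → |·| ≈ 2.6926, ∠ ≈ 68.20°
|L| = 250 · 10.05 / (2.6926) ≈ 933.11
Gain = 20 log₁₀(933.11) ≈ 59.40 dB
∠L = (84.29°) − (68.20°) = 16.09°

59.4 dB, 16.1°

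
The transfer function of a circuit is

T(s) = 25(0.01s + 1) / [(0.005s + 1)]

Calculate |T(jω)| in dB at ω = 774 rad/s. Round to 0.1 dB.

33.8 dB

At ω = 774 rad/s:
zero (1 + j774·0.01) = 1 + j7.74 → |·| ≈ 7.8043, ∠ ≈ 82.64°
pole (1 + j774·0.005) = 1 + j3.87 → |·| ≈ 3.9971, ∠ ≈ 75.51°
|T| = 25 · 7.8043 / (3.9971) ≈ 48.812
Gain = 20 log₁₀(48.812) ≈ 33.77 dB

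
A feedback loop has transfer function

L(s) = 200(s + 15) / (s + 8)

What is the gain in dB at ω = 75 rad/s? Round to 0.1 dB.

46.1 dB

At s = jω = j75:
zero (s+15): 15 + j75 → |·| = √(15²+75²) = √5850 ≈ 76.485, ∠ = arctan(75/15) ≈ 78.69°
pole (s+8): 8 + j75 → |·| = √(8²+75²) = √5689 ≈ 75.425, ∠ = arctan(75/8) ≈ 83.91°
|L| = 200 · 76.485 / 75.425 ≈ 202.81
Gain = 20 log₁₀(202.81) ≈ 46.14 dB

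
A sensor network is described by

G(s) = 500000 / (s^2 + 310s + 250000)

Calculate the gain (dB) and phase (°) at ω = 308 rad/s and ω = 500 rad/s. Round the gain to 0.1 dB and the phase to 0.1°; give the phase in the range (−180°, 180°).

At s = jω = j308:
quadratic: (j308)² + 310·j308 + 250000 = 155136 + j95480 → |·| ≈ 1.8216e+05, ∠ ≈ 31.61°
|G| = 500000 / 1.8216e+05 ≈ 2.7448
Gain = 20 log₁₀(2.7448) ≈ 8.77 dB
∠G = 0.00° − 31.61° = -31.61°

At s = jω = j500:
quadratic: (j500)² + 310·j500 + 250000 = 0 + j155000 → |·| ≈ 1.55e+05, ∠ ≈ 90.00°
|G| = 500000 / 1.55e+05 ≈ 3.2258
Gain = 20 log₁₀(3.2258) ≈ 10.17 dB
∠G = 0.00° − 90.00° = -90.00°

ω = 308: 8.8 dB, -31.6°; ω = 500: 10.2 dB, -90.0°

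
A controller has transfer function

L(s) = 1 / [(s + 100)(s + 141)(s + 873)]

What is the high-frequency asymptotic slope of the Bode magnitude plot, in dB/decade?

Each pole contributes −20 dB/decade at high frequency; each zero contributes +20 dB/decade.
Net: 0 zero(s) − 3 pole(s) → -60 dB/decade.

-60 dB/decade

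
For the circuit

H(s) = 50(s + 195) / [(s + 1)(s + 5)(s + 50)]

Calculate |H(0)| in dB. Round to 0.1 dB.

31.8 dB

H(0) = 50·195 / (1·5·50) = 39
20 log₁₀(39) ≈ 31.82 dB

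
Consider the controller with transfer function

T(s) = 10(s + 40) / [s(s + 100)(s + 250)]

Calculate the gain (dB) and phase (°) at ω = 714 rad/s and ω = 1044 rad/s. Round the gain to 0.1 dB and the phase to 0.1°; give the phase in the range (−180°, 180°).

ω = 714: -94.7 dB, -155.9°; ω = 1044: -101.0 dB, -163.3°

At s = jω = j714:
zero (s+40): 40 + j714 → |·| = √(40²+714²) = √511396 ≈ 715.12, ∠ = arctan(714/40) ≈ 86.79°
pole (s+100): 100 + j714 → |·| = √(100²+714²) = √519796 ≈ 720.97, ∠ = arctan(714/100) ≈ 82.03°
pole (s+250): 250 + j714 → |·| = √(250²+714²) = √572296 ≈ 756.5, ∠ = arctan(714/250) ≈ 70.70°
pole at origin: |s| = 714, ∠ = 90.00° (in denominator)
|T| = 10 · 715.12 / 3.8943e+08 ≈ 1.8363e-05
Gain = 20 log₁₀(1.8363e-05) ≈ -94.72 dB
∠T = 86.79° − 242.73° = -155.94°

At s = jω = j1044:
zero (s+40): 40 + j1044 → |·| = √(40²+1044²) = √1091536 ≈ 1044.8, ∠ = arctan(1044/40) ≈ 87.81°
pole (s+100): 100 + j1044 → |·| = √(100²+1044²) = √1099936 ≈ 1048.8, ∠ = arctan(1044/100) ≈ 84.53°
pole (s+250): 250 + j1044 → |·| = √(250²+1044²) = √1152436 ≈ 1073.5, ∠ = arctan(1044/250) ≈ 76.53°
pole at origin: |s| = 1044, ∠ = 90.00° (in denominator)
|T| = 10 · 1044.8 / 1.1754e+09 ≈ 8.8889e-06
Gain = 20 log₁₀(8.8889e-06) ≈ -101.02 dB
∠T = 87.81° − 251.06° = -163.25°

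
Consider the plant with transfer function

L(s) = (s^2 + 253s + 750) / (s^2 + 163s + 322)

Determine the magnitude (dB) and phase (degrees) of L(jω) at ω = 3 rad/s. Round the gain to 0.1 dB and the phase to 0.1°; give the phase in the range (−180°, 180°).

5.2 dB, -11.7°

Substitute s = j3:
Numerator: (j3)^2 + 253(j3) + 750 = 741 + j759
Denominator: (j3)^2 + 163(j3) + 322 = 313 + j489
|N| = √(741² + 759²) ≈ 1060.7, ∠N ≈ 45.69°
|D| = √(313² + 489²) ≈ 580.59, ∠D ≈ 57.38°
|L| = 1060.7 / 580.59 ≈ 1.8269
Gain = 20 log₁₀(1.8269) ≈ 5.23 dB
∠L = 45.69° − 57.38° = -11.69°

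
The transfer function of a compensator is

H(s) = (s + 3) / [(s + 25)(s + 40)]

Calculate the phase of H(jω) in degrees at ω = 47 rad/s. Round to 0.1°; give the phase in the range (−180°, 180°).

At s = jω = j47:
zero (s+3): 3 + j47 → |·| = √(3²+47²) = √2218 ≈ 47.096, ∠ = arctan(47/3) ≈ 86.35°
pole (s+25): 25 + j47 → |·| = √(25²+47²) = √2834 ≈ 53.235, ∠ = arctan(47/25) ≈ 61.99°
pole (s+40): 40 + j47 → |·| = √(40²+47²) = √3809 ≈ 61.717, ∠ = arctan(47/40) ≈ 49.60°
∠H = 86.35° − 111.59° = -25.24°

-25.2°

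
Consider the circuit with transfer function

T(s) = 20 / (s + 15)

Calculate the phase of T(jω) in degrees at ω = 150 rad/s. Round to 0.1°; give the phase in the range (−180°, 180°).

Substitute s = j150:
Numerator: 20 = 20 + j0
Denominator: (j150) + 15 = 15 + j150
|N| = √(20² + 0²) ≈ 20, ∠N ≈ 0.00°
|D| = √(15² + 150²) ≈ 150.75, ∠D ≈ 84.29°
∠T = 0.00° − 84.29° = -84.29°

-84.3°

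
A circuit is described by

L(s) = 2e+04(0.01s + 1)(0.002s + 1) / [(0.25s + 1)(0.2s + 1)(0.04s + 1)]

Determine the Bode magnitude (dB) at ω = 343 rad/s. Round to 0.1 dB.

0.6 dB

At ω = 343 rad/s:
zero (1 + j343·0.01) = 1 + j3.43 → |·| ≈ 3.5728, ∠ ≈ 73.75°
zero (1 + j343·0.002) = 1 + j0.686 → |·| ≈ 1.2127, ∠ ≈ 34.45°
pole (1 + j343·0.25) = 1 + j85.75 → |·| ≈ 85.756, ∠ ≈ 89.33°
pole (1 + j343·0.2) = 1 + j68.6 → |·| ≈ 68.607, ∠ ≈ 89.16°
pole (1 + j343·0.04) = 1 + j13.72 → |·| ≈ 13.756, ∠ ≈ 85.83°
|L| = 2e+04 · 3.5728 · 1.2127 / (85.756 · 68.607 · 13.756) ≈ 1.0707
Gain = 20 log₁₀(1.0707) ≈ 0.59 dB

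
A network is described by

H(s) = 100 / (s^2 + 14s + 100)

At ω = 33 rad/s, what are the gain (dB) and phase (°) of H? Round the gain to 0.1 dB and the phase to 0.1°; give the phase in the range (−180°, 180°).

At s = jω = j33:
quadratic: (j33)² + 14·j33 + 100 = -989 + j462 → |·| ≈ 1091.6, ∠ ≈ 154.96°
|H| = 100 / 1091.6 ≈ 0.091609
Gain = 20 log₁₀(0.091609) ≈ -20.76 dB
∠H = 0.00° − 154.96° = -154.96°

-20.8 dB, -155.0°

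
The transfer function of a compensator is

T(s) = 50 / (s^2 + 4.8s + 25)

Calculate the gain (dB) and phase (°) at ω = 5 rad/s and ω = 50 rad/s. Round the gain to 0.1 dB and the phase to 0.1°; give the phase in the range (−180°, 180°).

At s = jω = j5:
quadratic: (j5)² + 4.8·j5 + 25 = 0 + j24 → |·| ≈ 24, ∠ ≈ 90.00°
|T| = 50 / 24 ≈ 2.0833
Gain = 20 log₁₀(2.0833) ≈ 6.38 dB
∠T = 0.00° − 90.00° = -90.00°

At s = jω = j50:
quadratic: (j50)² + 4.8·j50 + 25 = -2475 + j240 → |·| ≈ 2486.6, ∠ ≈ 174.46°
|T| = 50 / 2486.6 ≈ 0.020108
Gain = 20 log₁₀(0.020108) ≈ -33.93 dB
∠T = 0.00° − 174.46° = -174.46°

ω = 5: 6.4 dB, -90.0°; ω = 50: -33.9 dB, -174.5°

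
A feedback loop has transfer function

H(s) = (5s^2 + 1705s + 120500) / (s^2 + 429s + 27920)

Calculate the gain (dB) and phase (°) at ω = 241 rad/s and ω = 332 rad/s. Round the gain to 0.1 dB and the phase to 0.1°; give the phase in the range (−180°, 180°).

Substitute s = j241:
Numerator: 5(j241)^2 + 1705(j241) + 120500 = -169905 + j410905
Denominator: (j241)^2 + 429(j241) + 27920 = -30161 + j103389
|N| = √(169905² + 410905²) ≈ 4.4465e+05, ∠N ≈ 112.46°
|D| = √(30161² + 103389²) ≈ 1.077e+05, ∠D ≈ 106.26°
|H| = 4.4465e+05 / 1.077e+05 ≈ 4.1286
Gain = 20 log₁₀(4.1286) ≈ 12.32 dB
∠H = 112.46° − 106.26° = 6.20°

Substitute s = j332:
Numerator: 5(j332)^2 + 1705(j332) + 120500 = -430620 + j566060
Denominator: (j332)^2 + 429(j332) + 27920 = -82304 + j142428
|N| = √(430620² + 566060²) ≈ 7.1124e+05, ∠N ≈ 127.26°
|D| = √(82304² + 142428²) ≈ 1.645e+05, ∠D ≈ 120.02°
|H| = 7.1124e+05 / 1.645e+05 ≈ 4.3236
Gain = 20 log₁₀(4.3236) ≈ 12.72 dB
∠H = 127.26° − 120.02° = 7.24°

ω = 241: 12.3 dB, 6.2°; ω = 332: 12.7 dB, 7.2°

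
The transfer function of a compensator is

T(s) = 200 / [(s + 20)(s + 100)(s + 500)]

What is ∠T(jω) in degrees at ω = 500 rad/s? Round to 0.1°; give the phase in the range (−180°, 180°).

At s = jω = j500:
pole (s+20): 20 + j500 → |·| = √(20²+500²) = √250400 ≈ 500.4, ∠ = arctan(500/20) ≈ 87.71°
pole (s+100): 100 + j500 → |·| = √(100²+500²) = √260000 ≈ 509.9, ∠ = arctan(500/100) ≈ 78.69°
pole (s+500): 500 + j500 → |·| = √(500²+500²) = √500000 ≈ 707.11, ∠ = arctan(500/500) ≈ 45.00°
∠T = 0.00° − 211.40° = -211.40° ≡ 148.60° (principal value)

148.6°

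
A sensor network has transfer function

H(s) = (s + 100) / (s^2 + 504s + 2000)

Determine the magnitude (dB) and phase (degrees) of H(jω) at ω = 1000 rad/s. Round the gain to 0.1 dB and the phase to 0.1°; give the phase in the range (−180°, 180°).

-60.9 dB, -68.9°

Substitute s = j1000:
Numerator: (j1000) + 100 = 100 + j1000
Denominator: (j1000)^2 + 504(j1000) + 2000 = -998000 + j504000
|N| = √(100² + 1000²) ≈ 1005, ∠N ≈ 84.29°
|D| = √(998000² + 504000²) ≈ 1.118e+06, ∠D ≈ 153.21°
|H| = 1005 / 1.118e+06 ≈ 0.00089893
Gain = 20 log₁₀(0.00089893) ≈ -60.93 dB
∠H = 84.29° − 153.21° = -68.92°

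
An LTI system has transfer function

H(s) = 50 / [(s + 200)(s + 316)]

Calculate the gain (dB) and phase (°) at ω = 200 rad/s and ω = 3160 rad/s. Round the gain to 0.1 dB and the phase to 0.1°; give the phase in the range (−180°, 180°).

ω = 200: -66.5 dB, -77.3°; ω = 3160: -106.1 dB, -170.7°

At s = jω = j200:
pole (s+200): 200 + j200 → |·| = √(200²+200²) = √80000 ≈ 282.84, ∠ = arctan(200/200) ≈ 45.00°
pole (s+316): 316 + j200 → |·| = √(316²+200²) = √139856 ≈ 373.97, ∠ = arctan(200/316) ≈ 32.33°
|H| = 50 / 1.0577e+05 ≈ 0.00047272
Gain = 20 log₁₀(0.00047272) ≈ -66.51 dB
∠H = 0.00° − 77.33° = -77.33°

At s = jω = j3160:
pole (s+200): 200 + j3160 → |·| = √(200²+3160²) = √10025600 ≈ 3166.3, ∠ = arctan(3160/200) ≈ 86.38°
pole (s+316): 316 + j3160 → |·| = √(316²+3160²) = √10085456 ≈ 3175.8, ∠ = arctan(3160/316) ≈ 84.29°
|H| = 50 / 1.0056e+07 ≈ 4.9722e-06
Gain = 20 log₁₀(4.9722e-06) ≈ -106.07 dB
∠H = 0.00° − 170.67° = -170.67°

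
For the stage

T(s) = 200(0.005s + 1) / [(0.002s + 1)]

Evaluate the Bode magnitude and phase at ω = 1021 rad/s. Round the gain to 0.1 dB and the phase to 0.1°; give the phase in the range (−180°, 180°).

53.2 dB, 15.0°

At ω = 1021 rad/s:
zero (1 + j1021·0.005) = 1 + j5.105 → |·| ≈ 5.202, ∠ ≈ 78.92°
pole (1 + j1021·0.002) = 1 + j2.042 → |·| ≈ 2.2737, ∠ ≈ 63.91°
|T| = 200 · 5.202 / (2.2737) ≈ 457.58
Gain = 20 log₁₀(457.58) ≈ 53.21 dB
∠T = (78.92°) − (63.91°) = 15.01°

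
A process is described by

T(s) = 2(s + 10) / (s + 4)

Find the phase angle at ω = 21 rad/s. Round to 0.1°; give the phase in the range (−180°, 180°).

At s = jω = j21:
zero (s+10): 10 + j21 → |·| = √(10²+21²) = √541 ≈ 23.259, ∠ = arctan(21/10) ≈ 64.54°
pole (s+4): 4 + j21 → |·| = √(4²+21²) = √457 ≈ 21.378, ∠ = arctan(21/4) ≈ 79.22°
∠T = 64.54° − 79.22° = -14.68°

-14.7°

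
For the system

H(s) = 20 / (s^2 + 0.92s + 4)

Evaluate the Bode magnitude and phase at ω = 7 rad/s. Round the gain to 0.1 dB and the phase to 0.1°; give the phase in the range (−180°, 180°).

-7.1 dB, -171.9°

At s = jω = j7:
quadratic: (j7)² + 0.92·j7 + 4 = -45 + j6.44 → |·| ≈ 45.458, ∠ ≈ 171.86°
|H| = 20 / 45.458 ≈ 0.43997
Gain = 20 log₁₀(0.43997) ≈ -7.13 dB
∠H = 0.00° − 171.86° = -171.86°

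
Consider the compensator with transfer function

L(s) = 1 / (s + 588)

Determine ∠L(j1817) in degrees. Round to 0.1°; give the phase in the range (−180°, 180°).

Substitute s = j1817:
Numerator: 1 = 1 + j0
Denominator: (j1817) + 588 = 588 + j1817
|N| = √(1² + 0²) ≈ 1, ∠N ≈ 0.00°
|D| = √(588² + 1817²) ≈ 1909.8, ∠D ≈ 72.07°
∠L = 0.00° − 72.07° = -72.07°

-72.1°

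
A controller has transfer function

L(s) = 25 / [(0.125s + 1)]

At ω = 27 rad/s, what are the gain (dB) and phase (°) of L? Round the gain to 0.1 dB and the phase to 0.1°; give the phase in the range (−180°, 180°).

17.0 dB, -73.5°

At ω = 27 rad/s:
pole (1 + j27·0.125) = 1 + j3.375 → |·| ≈ 3.52, ∠ ≈ 73.50°
|L| = 25 · 1 / (3.52) ≈ 7.1023
Gain = 20 log₁₀(7.1023) ≈ 17.03 dB
∠L = (0°) − (73.50°) = -73.50°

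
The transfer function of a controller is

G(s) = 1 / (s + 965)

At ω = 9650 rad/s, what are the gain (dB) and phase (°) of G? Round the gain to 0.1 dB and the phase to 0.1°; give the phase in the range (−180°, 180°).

At s = jω = j9650:
pole (s+965): 965 + j9650 → |·| = √(965²+9650²) = √94053725 ≈ 9698.1, ∠ = arctan(9650/965) ≈ 84.29°
|G| = 1 / 9698.1 ≈ 0.00010311
Gain = 20 log₁₀(0.00010311) ≈ -79.73 dB
∠G = 0.00° − 84.29° = -84.29°

-79.7 dB, -84.3°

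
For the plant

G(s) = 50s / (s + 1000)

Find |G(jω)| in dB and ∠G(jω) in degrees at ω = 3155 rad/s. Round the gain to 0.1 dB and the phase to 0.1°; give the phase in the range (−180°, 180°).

At s = jω = j3155:
zero at origin: s = j3155 → |·| = 3155, ∠ = 90.00°
pole (s+1000): 1000 + j3155 → |·| = √(1000²+3155²) = √10954025 ≈ 3309.7, ∠ = arctan(3155/1000) ≈ 72.41°
|G| = 50 · 3155 / 3309.7 ≈ 47.663
Gain = 20 log₁₀(47.663) ≈ 33.56 dB
∠G = 90.00° − 72.41° = 17.59°

33.6 dB, 17.6°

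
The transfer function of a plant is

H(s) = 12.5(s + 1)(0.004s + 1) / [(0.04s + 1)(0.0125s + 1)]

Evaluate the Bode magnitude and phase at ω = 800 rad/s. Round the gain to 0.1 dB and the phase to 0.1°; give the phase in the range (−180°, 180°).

40.4 dB, -9.9°

At ω = 800 rad/s:
zero (1 + j800·1) = 1 + j800 → |·| ≈ 800, ∠ ≈ 89.93°
zero (1 + j800·0.004) = 1 + j3.2 → |·| ≈ 3.3526, ∠ ≈ 72.65°
pole (1 + j800·0.04) = 1 + j32 → |·| ≈ 32.016, ∠ ≈ 88.21°
pole (1 + j800·0.0125) = 1 + j10 → |·| ≈ 10.05, ∠ ≈ 84.29°
|H| = 12.5 · 800 · 3.3526 / (32.016 · 10.05) ≈ 104.2
Gain = 20 log₁₀(104.2) ≈ 40.36 dB
∠H = (89.93° + 72.65°) − (88.21° + 84.29°) = -9.92°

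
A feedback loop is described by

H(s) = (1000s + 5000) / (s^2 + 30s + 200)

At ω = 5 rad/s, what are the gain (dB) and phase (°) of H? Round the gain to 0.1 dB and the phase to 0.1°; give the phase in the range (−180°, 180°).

Substitute s = j5:
Numerator: 1000(j5) + 5000 = 5000 + j5000
Denominator: (j5)^2 + 30(j5) + 200 = 175 + j150
|N| = √(5000² + 5000²) ≈ 7071.1, ∠N ≈ 45.00°
|D| = √(175² + 150²) ≈ 230.49, ∠D ≈ 40.60°
|H| = 7071.1 / 230.49 ≈ 30.679
Gain = 20 log₁₀(30.679) ≈ 29.74 dB
∠H = 45.00° − 40.60° = 4.40°

29.7 dB, 4.4°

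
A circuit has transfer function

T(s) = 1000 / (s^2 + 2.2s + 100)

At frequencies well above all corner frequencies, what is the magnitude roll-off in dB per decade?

-40 dB/decade

Each pole contributes −20 dB/decade at high frequency; each zero contributes +20 dB/decade.
Net: 0 zero(s) − 2 pole(s) → -40 dB/decade.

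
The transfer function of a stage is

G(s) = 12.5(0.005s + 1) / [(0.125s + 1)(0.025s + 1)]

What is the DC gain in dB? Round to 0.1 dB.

21.9 dB

G(0) = 12.5 · 1 / 1 = 12.5
20 log₁₀(12.5) ≈ 21.94 dB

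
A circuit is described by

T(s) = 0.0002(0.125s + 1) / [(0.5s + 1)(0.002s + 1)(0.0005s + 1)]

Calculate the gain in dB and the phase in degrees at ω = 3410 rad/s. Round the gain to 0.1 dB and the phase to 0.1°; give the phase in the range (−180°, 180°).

-108.7 dB, -141.4°

At ω = 3410 rad/s:
zero (1 + j3410·0.125) = 1 + j426.25 → |·| ≈ 426.25, ∠ ≈ 89.87°
pole (1 + j3410·0.5) = 1 + j1705 → |·| ≈ 1705, ∠ ≈ 89.97°
pole (1 + j3410·0.002) = 1 + j6.82 → |·| ≈ 6.8929, ∠ ≈ 81.66°
pole (1 + j3410·0.0005) = 1 + j1.705 → |·| ≈ 1.9766, ∠ ≈ 59.61°
|T| = 0.0002 · 426.25 / (1705 · 6.8929 · 1.9766) ≈ 3.6699e-06
Gain = 20 log₁₀(3.6699e-06) ≈ -108.71 dB
∠T = (89.87°) − (89.97° + 81.66° + 59.61°) = -141.37°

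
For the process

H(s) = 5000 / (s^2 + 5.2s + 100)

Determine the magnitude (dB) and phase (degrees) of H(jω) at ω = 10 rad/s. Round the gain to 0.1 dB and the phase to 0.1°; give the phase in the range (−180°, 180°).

39.7 dB, -90.0°

At s = jω = j10:
quadratic: (j10)² + 5.2·j10 + 100 = 0 + j52 → |·| ≈ 52, ∠ ≈ 90.00°
|H| = 5000 / 52 ≈ 96.154
Gain = 20 log₁₀(96.154) ≈ 39.66 dB
∠H = 0.00° − 90.00° = -90.00°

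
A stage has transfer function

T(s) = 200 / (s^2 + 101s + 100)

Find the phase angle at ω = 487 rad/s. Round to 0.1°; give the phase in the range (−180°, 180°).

-168.3°

Substitute s = j487:
Numerator: 200 = 200 + j0
Denominator: (j487)^2 + 101(j487) + 100 = -237069 + j49187
|N| = √(200² + 0²) ≈ 200, ∠N ≈ 0.00°
|D| = √(237069² + 49187²) ≈ 2.4212e+05, ∠D ≈ 168.28°
∠T = 0.00° − 168.28° = -168.28°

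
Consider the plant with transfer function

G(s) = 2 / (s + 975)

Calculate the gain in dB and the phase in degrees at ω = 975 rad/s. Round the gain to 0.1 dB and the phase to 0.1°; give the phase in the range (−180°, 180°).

-56.8 dB, -45.0°

Substitute s = j975:
Numerator: 2 = 2 + j0
Denominator: (j975) + 975 = 975 + j975
|N| = √(2² + 0²) ≈ 2, ∠N ≈ 0.00°
|D| = √(975² + 975²) ≈ 1378.9, ∠D ≈ 45.00°
|G| = 2 / 1378.9 ≈ 0.0014504
Gain = 20 log₁₀(0.0014504) ≈ -56.77 dB
∠G = 0.00° − 45.00° = -45.00°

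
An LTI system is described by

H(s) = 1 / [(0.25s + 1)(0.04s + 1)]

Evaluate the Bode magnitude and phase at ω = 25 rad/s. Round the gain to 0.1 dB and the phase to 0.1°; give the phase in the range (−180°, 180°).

-19.0 dB, -125.9°

At ω = 25 rad/s:
pole (1 + j25·0.25) = 1 + j6.25 → |·| ≈ 6.3295, ∠ ≈ 80.91°
pole (1 + j25·0.04) = 1 + j1 → |·| ≈ 1.4142, ∠ ≈ 45.00°
|H| = 1 · 1 / (6.3295 · 1.4142) ≈ 0.11172
Gain = 20 log₁₀(0.11172) ≈ -19.04 dB
∠H = (0°) − (80.91° + 45.00°) = -125.91°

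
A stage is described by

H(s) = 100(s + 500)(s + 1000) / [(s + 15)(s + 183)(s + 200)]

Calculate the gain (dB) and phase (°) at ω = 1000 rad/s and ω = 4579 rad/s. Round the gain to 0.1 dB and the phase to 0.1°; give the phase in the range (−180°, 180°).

ω = 1000: -16.3 dB, -139.0°; ω = 4579: -33.0 dB, -103.6°

At s = jω = j1000:
zero (s+500): 500 + j1000 → |·| = √(500²+1000²) = √1250000 ≈ 1118, ∠ = arctan(1000/500) ≈ 63.43°
zero (s+1000): 1000 + j1000 → |·| = √(1000²+1000²) = √2000000 ≈ 1414.2, ∠ = arctan(1000/1000) ≈ 45.00°
pole (s+15): 15 + j1000 → |·| = √(15²+1000²) = √1000225 ≈ 1000.1, ∠ = arctan(1000/15) ≈ 89.14°
pole (s+183): 183 + j1000 → |·| = √(183²+1000²) = √1033489 ≈ 1016.6, ∠ = arctan(1000/183) ≈ 79.63°
pole (s+200): 200 + j1000 → |·| = √(200²+1000²) = √1040000 ≈ 1019.8, ∠ = arctan(1000/200) ≈ 78.69°
|H| = 100 · 1.5811e+06 / 1.0368e+09 ≈ 0.1525
Gain = 20 log₁₀(0.1525) ≈ -16.33 dB
∠H = 108.43° − 247.46° = -139.03°

At s = jω = j4579:
zero (s+500): 500 + j4579 → |·| = √(500²+4579²) = √21217241 ≈ 4606.2, ∠ = arctan(4579/500) ≈ 83.77°
zero (s+1000): 1000 + j4579 → |·| = √(1000²+4579²) = √21967241 ≈ 4686.9, ∠ = arctan(4579/1000) ≈ 77.68°
pole (s+15): 15 + j4579 → |·| = √(15²+4579²) = √20967466 ≈ 4579, ∠ = arctan(4579/15) ≈ 89.81°
pole (s+183): 183 + j4579 → |·| = √(183²+4579²) = √21000730 ≈ 4582.7, ∠ = arctan(4579/183) ≈ 87.71°
pole (s+200): 200 + j4579 → |·| = √(200²+4579²) = √21007241 ≈ 4583.4, ∠ = arctan(4579/200) ≈ 87.50°
|H| = 100 · 2.1589e+07 / 9.6179e+10 ≈ 0.022447
Gain = 20 log₁₀(0.022447) ≈ -32.98 dB
∠H = 161.45° − 265.02° = -103.57°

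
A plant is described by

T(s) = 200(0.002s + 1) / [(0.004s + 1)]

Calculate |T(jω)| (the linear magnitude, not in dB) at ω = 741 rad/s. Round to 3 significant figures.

At ω = 741 rad/s:
zero (1 + j741·0.002) = 1 + j1.482 → |·| ≈ 1.7878, ∠ ≈ 55.99°
pole (1 + j741·0.004) = 1 + j2.964 → |·| ≈ 3.1281, ∠ ≈ 71.36°
|T| = 200 · 1.7878 / (3.1281) ≈ 114.31

114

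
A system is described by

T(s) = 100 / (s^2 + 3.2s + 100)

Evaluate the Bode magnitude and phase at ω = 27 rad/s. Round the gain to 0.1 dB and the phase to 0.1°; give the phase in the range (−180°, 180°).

At s = jω = j27:
quadratic: (j27)² + 3.2·j27 + 100 = -629 + j86.4 → |·| ≈ 634.91, ∠ ≈ 172.18°
|T| = 100 / 634.91 ≈ 0.1575
Gain = 20 log₁₀(0.1575) ≈ -16.05 dB
∠T = 0.00° − 172.18° = -172.18°

-16.1 dB, -172.2°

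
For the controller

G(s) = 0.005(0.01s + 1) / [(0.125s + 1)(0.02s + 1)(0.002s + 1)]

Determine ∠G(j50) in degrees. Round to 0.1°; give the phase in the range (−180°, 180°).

-105.1°

At ω = 50 rad/s:
zero (1 + j50·0.01) = 1 + j0.5 → |·| ≈ 1.118, ∠ ≈ 26.57°
pole (1 + j50·0.125) = 1 + j6.25 → |·| ≈ 6.3295, ∠ ≈ 80.91°
pole (1 + j50·0.02) = 1 + j1 → |·| ≈ 1.4142, ∠ ≈ 45.00°
pole (1 + j50·0.002) = 1 + j0.1 → |·| ≈ 1.005, ∠ ≈ 5.71°
∠G = (26.57°) − (80.91° + 45.00° + 5.71°) = -105.05°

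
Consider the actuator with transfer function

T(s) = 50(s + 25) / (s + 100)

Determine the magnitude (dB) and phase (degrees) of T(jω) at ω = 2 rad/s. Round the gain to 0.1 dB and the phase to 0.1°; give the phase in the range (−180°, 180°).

At s = jω = j2:
zero (s+25): 25 + j2 → |·| = √(25²+2²) = √629 ≈ 25.08, ∠ = arctan(2/25) ≈ 4.57°
pole (s+100): 100 + j2 → |·| = √(100²+2²) = √10004 ≈ 100.02, ∠ = arctan(2/100) ≈ 1.15°
|T| = 50 · 25.08 / 100.02 ≈ 12.537
Gain = 20 log₁₀(12.537) ≈ 21.96 dB
∠T = 4.57° − 1.15° = 3.42°

22.0 dB, 3.4°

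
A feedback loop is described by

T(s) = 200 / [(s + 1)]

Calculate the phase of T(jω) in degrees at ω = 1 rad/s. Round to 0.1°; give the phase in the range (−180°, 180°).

-45.0°

At ω = 1 rad/s:
pole (1 + j1·1) = 1 + j1 → |·| ≈ 1.4142, ∠ ≈ 45.00°
∠T = (0°) − (45.00°) = -45.00°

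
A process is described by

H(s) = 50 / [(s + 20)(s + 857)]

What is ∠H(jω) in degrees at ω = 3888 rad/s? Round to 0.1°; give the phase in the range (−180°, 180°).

-167.3°

At s = jω = j3888:
pole (s+20): 20 + j3888 → |·| = √(20²+3888²) = √15116944 ≈ 3888.1, ∠ = arctan(3888/20) ≈ 89.71°
pole (s+857): 857 + j3888 → |·| = √(857²+3888²) = √15850993 ≈ 3981.3, ∠ = arctan(3888/857) ≈ 77.57°
∠H = 0.00° − 167.28° = -167.28°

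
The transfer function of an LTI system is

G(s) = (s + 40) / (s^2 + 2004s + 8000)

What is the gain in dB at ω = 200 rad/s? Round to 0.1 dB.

-65.9 dB

Substitute s = j200:
Numerator: (j200) + 40 = 40 + j200
Denominator: (j200)^2 + 2004(j200) + 8000 = -32000 + j400800
|N| = √(40² + 200²) ≈ 203.96, ∠N ≈ 78.69°
|D| = √(32000² + 400800²) ≈ 4.0208e+05, ∠D ≈ 94.56°
|G| = 203.96 / 4.0208e+05 ≈ 0.00050726
Gain = 20 log₁₀(0.00050726) ≈ -65.90 dB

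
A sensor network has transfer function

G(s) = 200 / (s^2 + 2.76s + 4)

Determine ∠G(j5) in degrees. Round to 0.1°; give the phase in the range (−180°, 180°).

At s = jω = j5:
quadratic: (j5)² + 2.76·j5 + 4 = -21 + j13.8 → |·| ≈ 25.128, ∠ ≈ 146.69°
∠G = 0.00° − 146.69° = -146.69°

-146.7°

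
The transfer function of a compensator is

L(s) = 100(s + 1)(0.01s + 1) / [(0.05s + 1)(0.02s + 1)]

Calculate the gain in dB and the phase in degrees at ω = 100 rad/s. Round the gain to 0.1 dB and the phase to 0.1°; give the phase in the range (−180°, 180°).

61.9 dB, -7.7°

At ω = 100 rad/s:
zero (1 + j100·1) = 1 + j100 → |·| ≈ 100, ∠ ≈ 89.43°
zero (1 + j100·0.01) = 1 + j1 → |·| ≈ 1.4142, ∠ ≈ 45.00°
pole (1 + j100·0.05) = 1 + j5 → |·| ≈ 5.099, ∠ ≈ 78.69°
pole (1 + j100·0.02) = 1 + j2 → |·| ≈ 2.2361, ∠ ≈ 63.43°
|L| = 100 · 100 · 1.4142 / (5.099 · 2.2361) ≈ 1240.3
Gain = 20 log₁₀(1240.3) ≈ 61.87 dB
∠L = (89.43° + 45.00°) − (78.69° + 63.43°) = -7.69°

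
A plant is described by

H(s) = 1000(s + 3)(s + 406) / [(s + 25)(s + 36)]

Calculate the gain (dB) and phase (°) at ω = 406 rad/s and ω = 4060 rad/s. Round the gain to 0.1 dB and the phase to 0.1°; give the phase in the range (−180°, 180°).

ω = 406: 63.0 dB, -36.8°; ω = 4060: 60.0 dB, -4.9°

At s = jω = j406:
zero (s+3): 3 + j406 → |·| = √(3²+406²) = √164845 ≈ 406.01, ∠ = arctan(406/3) ≈ 89.58°
zero (s+406): 406 + j406 → |·| = √(406²+406²) = √329672 ≈ 574.17, ∠ = arctan(406/406) ≈ 45.00°
pole (s+25): 25 + j406 → |·| = √(25²+406²) = √165461 ≈ 406.77, ∠ = arctan(406/25) ≈ 86.48°
pole (s+36): 36 + j406 → |·| = √(36²+406²) = √166132 ≈ 407.59, ∠ = arctan(406/36) ≈ 84.93°
|H| = 1000 · 2.3312e+05 / 1.658e+05 ≈ 1406
Gain = 20 log₁₀(1406) ≈ 62.96 dB
∠H = 134.58° − 171.41° = -36.83°

At s = jω = j4060:
zero (s+3): 3 + j4060 → |·| = √(3²+4060²) = √16483609 ≈ 4060, ∠ = arctan(4060/3) ≈ 89.96°
zero (s+406): 406 + j4060 → |·| = √(406²+4060²) = √16648436 ≈ 4080.2, ∠ = arctan(4060/406) ≈ 84.29°
pole (s+25): 25 + j4060 → |·| = √(25²+4060²) = √16484225 ≈ 4060.1, ∠ = arctan(4060/25) ≈ 89.65°
pole (s+36): 36 + j4060 → |·| = √(36²+4060²) = √16484896 ≈ 4060.2, ∠ = arctan(4060/36) ≈ 89.49°
|H| = 1000 · 1.6566e+07 / 1.6485e+07 ≈ 1004.9
Gain = 20 log₁₀(1004.9) ≈ 60.04 dB
∠H = 174.25° − 179.14° = -4.89°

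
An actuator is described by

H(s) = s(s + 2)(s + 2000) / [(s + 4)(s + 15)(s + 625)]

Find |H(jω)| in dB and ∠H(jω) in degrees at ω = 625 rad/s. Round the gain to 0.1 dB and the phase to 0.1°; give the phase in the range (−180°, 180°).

At s = jω = j625:
zero (s+2): 2 + j625 → |·| = √(2²+625²) = √390629 ≈ 625, ∠ = arctan(625/2) ≈ 89.82°
zero (s+2000): 2000 + j625 → |·| = √(2000²+625²) = √4390625 ≈ 2095.4, ∠ = arctan(625/2000) ≈ 17.35°
zero at origin: s = j625 → |·| = 625, ∠ = 90.00°
pole (s+4): 4 + j625 → |·| = √(4²+625²) = √390641 ≈ 625.01, ∠ = arctan(625/4) ≈ 89.63°
pole (s+15): 15 + j625 → |·| = √(15²+625²) = √390850 ≈ 625.18, ∠ = arctan(625/15) ≈ 88.63°
pole (s+625): 625 + j625 → |·| = √(625²+625²) = √781250 ≈ 883.88, ∠ = arctan(625/625) ≈ 45.00°
|H| = 1 · 8.1852e+08 / 3.4537e+08 ≈ 2.37
Gain = 20 log₁₀(2.37) ≈ 7.49 dB
∠H = 197.17° − 223.26° = -26.09°

7.5 dB, -26.1°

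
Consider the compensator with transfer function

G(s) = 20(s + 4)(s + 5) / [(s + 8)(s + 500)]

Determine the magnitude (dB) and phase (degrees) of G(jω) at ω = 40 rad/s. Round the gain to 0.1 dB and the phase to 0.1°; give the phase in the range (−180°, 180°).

At s = jω = j40:
zero (s+4): 4 + j40 → |·| = √(4²+40²) = √1616 ≈ 40.2, ∠ = arctan(40/4) ≈ 84.29°
zero (s+5): 5 + j40 → |·| = √(5²+40²) = √1625 ≈ 40.311, ∠ = arctan(40/5) ≈ 82.87°
pole (s+8): 8 + j40 → |·| = √(8²+40²) = √1664 ≈ 40.792, ∠ = arctan(40/8) ≈ 78.69°
pole (s+500): 500 + j40 → |·| = √(500²+40²) = √251600 ≈ 501.6, ∠ = arctan(40/500) ≈ 4.57°
|G| = 20 · 1620.5 / 20461 ≈ 1.584
Gain = 20 log₁₀(1.584) ≈ 4.00 dB
∠G = 167.16° − 83.26° = 83.90°

4.0 dB, 83.9°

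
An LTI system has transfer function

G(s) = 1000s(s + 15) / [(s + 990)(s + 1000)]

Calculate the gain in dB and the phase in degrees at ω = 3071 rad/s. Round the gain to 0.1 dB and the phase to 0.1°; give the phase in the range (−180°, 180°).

59.1 dB, 35.6°

At s = jω = j3071:
zero (s+15): 15 + j3071 → |·| = √(15²+3071²) = √9431266 ≈ 3071, ∠ = arctan(3071/15) ≈ 89.72°
zero at origin: s = j3071 → |·| = 3071, ∠ = 90.00°
pole (s+990): 990 + j3071 → |·| = √(990²+3071²) = √10411141 ≈ 3226.6, ∠ = arctan(3071/990) ≈ 72.13°
pole (s+1000): 1000 + j3071 → |·| = √(1000²+3071²) = √10431041 ≈ 3229.7, ∠ = arctan(3071/1000) ≈ 71.96°
|G| = 1000 · 9.431e+06 / 1.0421e+07 ≈ 905
Gain = 20 log₁₀(905) ≈ 59.13 dB
∠G = 179.72° − 144.09° = 35.63°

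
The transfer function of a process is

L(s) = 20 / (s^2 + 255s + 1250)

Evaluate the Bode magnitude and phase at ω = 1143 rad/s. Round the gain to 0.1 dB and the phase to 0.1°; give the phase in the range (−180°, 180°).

Substitute s = j1143:
Numerator: 20 = 20 + j0
Denominator: (j1143)^2 + 255(j1143) + 1250 = -1305199 + j291465
|N| = √(20² + 0²) ≈ 20, ∠N ≈ 0.00°
|D| = √(1305199² + 291465²) ≈ 1.3373e+06, ∠D ≈ 167.41°
|L| = 20 / 1.3373e+06 ≈ 1.4956e-05
Gain = 20 log₁₀(1.4956e-05) ≈ -96.50 dB
∠L = 0.00° − 167.41° = -167.41°

-96.5 dB, -167.4°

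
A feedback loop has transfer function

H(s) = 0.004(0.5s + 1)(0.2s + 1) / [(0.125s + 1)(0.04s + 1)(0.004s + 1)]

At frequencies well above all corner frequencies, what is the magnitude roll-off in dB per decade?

Each pole contributes −20 dB/decade at high frequency; each zero contributes +20 dB/decade.
Net: 2 zero(s) − 3 pole(s) → -20 dB/decade.

-20 dB/decade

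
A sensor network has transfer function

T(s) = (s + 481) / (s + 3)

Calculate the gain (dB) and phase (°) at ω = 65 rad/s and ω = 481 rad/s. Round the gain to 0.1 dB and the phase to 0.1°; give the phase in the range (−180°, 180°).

At s = jω = j65:
zero (s+481): 481 + j65 → |·| = √(481²+65²) = √235586 ≈ 485.37, ∠ = arctan(65/481) ≈ 7.70°
pole (s+3): 3 + j65 → |·| = √(3²+65²) = √4234 ≈ 65.069, ∠ = arctan(65/3) ≈ 87.36°
|T| = 1 · 485.37 / 65.069 ≈ 7.4593
Gain = 20 log₁₀(7.4593) ≈ 17.45 dB
∠T = 7.70° − 87.36° = -79.66°

At s = jω = j481:
zero (s+481): 481 + j481 → |·| = √(481²+481²) = √462722 ≈ 680.24, ∠ = arctan(481/481) ≈ 45.00°
pole (s+3): 3 + j481 → |·| = √(3²+481²) = √231370 ≈ 481.01, ∠ = arctan(481/3) ≈ 89.64°
|T| = 1 · 680.24 / 481.01 ≈ 1.4142
Gain = 20 log₁₀(1.4142) ≈ 3.01 dB
∠T = 45.00° − 89.64° = -44.64°

ω = 65: 17.5 dB, -79.7°; ω = 481: 3.0 dB, -44.6°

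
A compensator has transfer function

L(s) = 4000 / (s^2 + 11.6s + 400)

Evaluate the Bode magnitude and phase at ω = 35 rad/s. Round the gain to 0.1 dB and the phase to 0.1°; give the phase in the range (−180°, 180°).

At s = jω = j35:
quadratic: (j35)² + 11.6·j35 + 400 = -825 + j406 → |·| ≈ 919.49, ∠ ≈ 153.80°
|L| = 4000 / 919.49 ≈ 4.3502
Gain = 20 log₁₀(4.3502) ≈ 12.77 dB
∠L = 0.00° − 153.80° = -153.80°

12.8 dB, -153.8°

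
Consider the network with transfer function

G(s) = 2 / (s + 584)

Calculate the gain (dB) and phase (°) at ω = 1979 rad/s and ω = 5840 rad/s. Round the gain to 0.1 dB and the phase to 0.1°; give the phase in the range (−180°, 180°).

ω = 1979: -60.3 dB, -73.6°; ω = 5840: -69.4 dB, -84.3°

Substitute s = j1979:
Numerator: 2 = 2 + j0
Denominator: (j1979) + 584 = 584 + j1979
|N| = √(2² + 0²) ≈ 2, ∠N ≈ 0.00°
|D| = √(584² + 1979²) ≈ 2063.4, ∠D ≈ 73.56°
|G| = 2 / 2063.4 ≈ 0.00096927
Gain = 20 log₁₀(0.00096927) ≈ -60.27 dB
∠G = 0.00° − 73.56° = -73.56°

Substitute s = j5840:
Numerator: 2 = 2 + j0
Denominator: (j5840) + 584 = 584 + j5840
|N| = √(2² + 0²) ≈ 2, ∠N ≈ 0.00°
|D| = √(584² + 5840²) ≈ 5869.1, ∠D ≈ 84.29°
|G| = 2 / 5869.1 ≈ 0.00034077
Gain = 20 log₁₀(0.00034077) ≈ -69.35 dB
∠G = 0.00° − 84.29° = -84.29°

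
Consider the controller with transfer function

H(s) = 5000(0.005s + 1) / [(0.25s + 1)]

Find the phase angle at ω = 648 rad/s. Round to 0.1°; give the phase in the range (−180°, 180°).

-16.8°

At ω = 648 rad/s:
zero (1 + j648·0.005) = 1 + j3.24 → |·| ≈ 3.3908, ∠ ≈ 72.85°
pole (1 + j648·0.25) = 1 + j162 → |·| ≈ 162, ∠ ≈ 89.65°
∠H = (72.85°) − (89.65°) = -16.80°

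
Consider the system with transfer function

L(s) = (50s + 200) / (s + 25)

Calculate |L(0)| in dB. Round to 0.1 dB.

18.1 dB

L(0) = 200 / 25 = 8
20 log₁₀(8) ≈ 18.06 dB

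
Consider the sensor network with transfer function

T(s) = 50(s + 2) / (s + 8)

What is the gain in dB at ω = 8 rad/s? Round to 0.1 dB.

31.2 dB

At s = jω = j8:
zero (s+2): 2 + j8 → |·| = √(2²+8²) = √68 ≈ 8.2462, ∠ = arctan(8/2) ≈ 75.96°
pole (s+8): 8 + j8 → |·| = √(8²+8²) = √128 ≈ 11.314, ∠ = arctan(8/8) ≈ 45.00°
|T| = 50 · 8.2462 / 11.314 ≈ 36.442
Gain = 20 log₁₀(36.442) ≈ 31.23 dB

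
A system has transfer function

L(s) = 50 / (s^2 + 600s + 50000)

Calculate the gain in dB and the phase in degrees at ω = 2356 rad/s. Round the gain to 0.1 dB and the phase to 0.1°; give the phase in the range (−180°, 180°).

Substitute s = j2356:
Numerator: 50 = 50 + j0
Denominator: (j2356)^2 + 600(j2356) + 50000 = -5500736 + j1413600
|N| = √(50² + 0²) ≈ 50, ∠N ≈ 0.00°
|D| = √(5500736² + 1413600²) ≈ 5.6795e+06, ∠D ≈ 165.59°
|L| = 50 / 5.6795e+06 ≈ 8.8036e-06
Gain = 20 log₁₀(8.8036e-06) ≈ -101.11 dB
∠L = 0.00° − 165.59° = -165.59°

-101.1 dB, -165.6°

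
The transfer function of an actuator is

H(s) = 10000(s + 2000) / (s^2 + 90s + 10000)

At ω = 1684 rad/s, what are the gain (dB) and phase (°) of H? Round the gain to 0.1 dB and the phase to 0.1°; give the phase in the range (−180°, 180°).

19.3 dB, -136.8°

At s = jω = j1684:
zero (s+2000): 2000 + j1684 → |·| = √(2000²+1684²) = √6835856 ≈ 2614.5, ∠ = arctan(1684/2000) ≈ 40.10°
quadratic: (j1684)² + 90·j1684 + 10000 = -2825856 + j151560 → |·| ≈ 2.8299e+06, ∠ ≈ 176.93°
|H| = 10000 · 2614.5 / 2.8299e+06 ≈ 9.2388
Gain = 20 log₁₀(9.2388) ≈ 19.31 dB
∠H = 40.10° − 176.93° = -136.83°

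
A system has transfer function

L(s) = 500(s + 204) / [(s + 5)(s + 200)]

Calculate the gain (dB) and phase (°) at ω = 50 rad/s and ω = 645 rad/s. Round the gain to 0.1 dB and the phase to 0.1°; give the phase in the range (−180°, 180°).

ω = 50: 20.1 dB, -84.6°; ω = 645: -2.2 dB, -89.9°

At s = jω = j50:
zero (s+204): 204 + j50 → |·| = √(204²+50²) = √44116 ≈ 210.04, ∠ = arctan(50/204) ≈ 13.77°
pole (s+5): 5 + j50 → |·| = √(5²+50²) = √2525 ≈ 50.249, ∠ = arctan(50/5) ≈ 84.29°
pole (s+200): 200 + j50 → |·| = √(200²+50²) = √42500 ≈ 206.16, ∠ = arctan(50/200) ≈ 14.04°
|L| = 500 · 210.04 / 10359 ≈ 10.138
Gain = 20 log₁₀(10.138) ≈ 20.12 dB
∠L = 13.77° − 98.33° = -84.56°

At s = jω = j645:
zero (s+204): 204 + j645 → |·| = √(204²+645²) = √457641 ≈ 676.49, ∠ = arctan(645/204) ≈ 72.45°
pole (s+5): 5 + j645 → |·| = √(5²+645²) = √416050 ≈ 645.02, ∠ = arctan(645/5) ≈ 89.56°
pole (s+200): 200 + j645 → |·| = √(200²+645²) = √456025 ≈ 675.3, ∠ = arctan(645/200) ≈ 72.77°
|L| = 500 · 676.49 / 4.3558e+05 ≈ 0.77654
Gain = 20 log₁₀(0.77654) ≈ -2.20 dB
∠L = 72.45° − 162.33° = -89.88°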